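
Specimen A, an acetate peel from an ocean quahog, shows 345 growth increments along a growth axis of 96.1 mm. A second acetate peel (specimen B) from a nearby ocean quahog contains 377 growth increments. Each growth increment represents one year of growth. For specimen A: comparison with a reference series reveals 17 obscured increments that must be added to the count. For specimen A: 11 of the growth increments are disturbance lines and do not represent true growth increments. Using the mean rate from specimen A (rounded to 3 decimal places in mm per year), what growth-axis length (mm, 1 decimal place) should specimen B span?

Specimen A: correcting the raw count gives 345 − 11 + 17 = 351 true growth increments.
A: Mean rate = 96.1 mm / 351 years ≈ 0.274 mm/year.
Length of B = 0.274 × 377 = 103.3 mm.

103.3 mm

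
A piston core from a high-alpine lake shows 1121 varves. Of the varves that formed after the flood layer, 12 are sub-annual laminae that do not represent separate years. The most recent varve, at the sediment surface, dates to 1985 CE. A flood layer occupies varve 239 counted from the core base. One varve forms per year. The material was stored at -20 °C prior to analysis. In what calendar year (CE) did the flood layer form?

1121 − 239 = 882 varves lie beyond the flood layer toward the sediment surface.
882 − 12 false = 870 true varves after the flood layer.
Counting back 870 years from 1985 CE places the flood layer in 1985 − 870 = 1115 CE.

1115 CE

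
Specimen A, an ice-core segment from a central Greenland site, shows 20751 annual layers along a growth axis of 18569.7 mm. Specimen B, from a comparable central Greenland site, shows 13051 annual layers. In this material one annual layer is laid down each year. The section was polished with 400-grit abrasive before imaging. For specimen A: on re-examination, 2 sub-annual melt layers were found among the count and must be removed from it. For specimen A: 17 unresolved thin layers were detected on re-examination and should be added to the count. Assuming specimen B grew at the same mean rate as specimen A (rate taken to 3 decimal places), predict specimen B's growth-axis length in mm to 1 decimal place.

Specimen A: true annual layer count = 20751 − 2 + 17 = 20766.
A: 18569.7 mm over 20766 years gives 18569.7 / 20766 ≈ 0.894 mm/yr.
For B, 0.894 mm/year × 13051 years = 11667.6 mm.

11667.6 mm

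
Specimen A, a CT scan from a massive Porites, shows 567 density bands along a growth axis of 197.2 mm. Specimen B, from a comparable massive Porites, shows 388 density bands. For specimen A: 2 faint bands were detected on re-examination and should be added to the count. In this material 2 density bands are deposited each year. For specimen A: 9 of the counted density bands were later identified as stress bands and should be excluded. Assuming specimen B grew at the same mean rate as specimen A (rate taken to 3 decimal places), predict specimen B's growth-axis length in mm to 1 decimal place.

Specimen A: true density band count = 567 − 9 + 2 = 560.
Specimen A: dividing by 2 density bands per year: 560 / 2 = 280 years.
A: 197.2 mm over 280 years gives 197.2 / 280 ≈ 0.704 mm per year.
Specimen B: dividing by 2 density bands per year: 388 / 2 = 194 years. For B, 0.704 mm/year × 194 years = 136.6 mm.

136.6 mm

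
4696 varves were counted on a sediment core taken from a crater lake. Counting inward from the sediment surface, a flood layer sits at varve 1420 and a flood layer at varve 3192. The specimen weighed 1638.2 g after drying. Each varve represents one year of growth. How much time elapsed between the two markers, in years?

1772 years

The two markers are separated by 3192 − 1420 = 1772 varves.
That is 1772 years at one varve per year.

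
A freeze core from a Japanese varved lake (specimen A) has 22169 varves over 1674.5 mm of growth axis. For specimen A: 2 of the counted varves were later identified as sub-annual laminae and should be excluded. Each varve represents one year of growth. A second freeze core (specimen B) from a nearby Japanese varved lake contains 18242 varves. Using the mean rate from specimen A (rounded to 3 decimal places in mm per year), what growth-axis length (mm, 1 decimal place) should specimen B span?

1386.4 mm

Specimen A: after corrections the count is 22169 − 2 = 22167 varves.
A: 1674.5 mm over 22167 years gives 1674.5 / 22167 ≈ 0.076 mm/year.
For B, 0.076 mm/year × 18242 years = 1386.4 mm.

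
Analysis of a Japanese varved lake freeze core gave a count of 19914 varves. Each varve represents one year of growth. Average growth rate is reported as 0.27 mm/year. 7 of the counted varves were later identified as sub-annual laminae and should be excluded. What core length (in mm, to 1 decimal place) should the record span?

Correcting the raw count gives 19914 − 7 = 19907 true varves.
Predicted length = 0.27 mm/year × 19907 years = 5374.9 mm.

5374.9 mm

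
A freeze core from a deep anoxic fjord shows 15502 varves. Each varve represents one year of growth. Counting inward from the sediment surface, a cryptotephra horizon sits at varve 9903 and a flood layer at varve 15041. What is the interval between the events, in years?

5138 yr

15041 − 9903 = 5138 varves lie between the two events.
One varve per year makes the interval 5138 years.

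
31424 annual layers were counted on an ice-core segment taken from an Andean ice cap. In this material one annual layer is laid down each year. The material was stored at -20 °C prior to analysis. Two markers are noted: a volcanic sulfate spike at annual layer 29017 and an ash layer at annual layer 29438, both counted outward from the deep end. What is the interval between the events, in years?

The two markers are separated by 29438 − 29017 = 421 annual layers.
That is 421 years at one annual layer per year.

421 yr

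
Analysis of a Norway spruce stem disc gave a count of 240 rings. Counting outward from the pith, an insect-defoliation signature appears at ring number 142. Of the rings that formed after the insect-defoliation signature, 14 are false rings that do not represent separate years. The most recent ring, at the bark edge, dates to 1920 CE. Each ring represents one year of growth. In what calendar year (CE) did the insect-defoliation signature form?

240 − 142 = 98 rings lie beyond the insect-defoliation signature toward the bark edge.
Removing the 14 false rings leaves 98 − 14 = 84 true rings beyond the insect-defoliation signature.
Counting back 84 years from 1920 CE places the insect-defoliation signature in 1920 − 84 = 1836 CE.

1836 CE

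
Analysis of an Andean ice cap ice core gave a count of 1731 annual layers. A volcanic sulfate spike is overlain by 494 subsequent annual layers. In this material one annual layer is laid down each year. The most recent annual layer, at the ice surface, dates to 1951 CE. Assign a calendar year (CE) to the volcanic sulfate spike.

1457 CE

494 annual layers post-date the volcanic sulfate spike.
Counting back 494 years from 1951 CE places the volcanic sulfate spike in 1951 − 494 = 1457 CE.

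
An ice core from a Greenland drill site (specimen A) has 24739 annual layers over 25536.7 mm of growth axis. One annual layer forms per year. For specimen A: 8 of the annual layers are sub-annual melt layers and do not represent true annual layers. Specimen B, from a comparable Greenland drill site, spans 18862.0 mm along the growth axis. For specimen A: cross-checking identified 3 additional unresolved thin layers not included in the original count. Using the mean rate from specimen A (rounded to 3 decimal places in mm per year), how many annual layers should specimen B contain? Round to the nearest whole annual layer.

Specimen A: true annual layer count = 24739 − 8 + 3 = 24734.
A: Mean rate = 25536.7 mm / 24734 years ≈ 1.032 mm/yr.
B spans 18862.0 / 1.032 = 18277.13 years ≈ 18277 annual layers.

18277 annual layers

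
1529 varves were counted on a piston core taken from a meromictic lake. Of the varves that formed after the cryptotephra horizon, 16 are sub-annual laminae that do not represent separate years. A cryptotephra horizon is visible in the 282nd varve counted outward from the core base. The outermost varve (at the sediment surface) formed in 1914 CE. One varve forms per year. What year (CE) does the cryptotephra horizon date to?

Between varve 282 and the sediment surface there are 1529 − 282 = 1247 varves.
1247 − 16 false = 1231 true varves after the cryptotephra horizon.
The varve at the sediment surface is 1914 CE, so the cryptotephra horizon dates to 1914 − 1231 = 683 CE.

683 CE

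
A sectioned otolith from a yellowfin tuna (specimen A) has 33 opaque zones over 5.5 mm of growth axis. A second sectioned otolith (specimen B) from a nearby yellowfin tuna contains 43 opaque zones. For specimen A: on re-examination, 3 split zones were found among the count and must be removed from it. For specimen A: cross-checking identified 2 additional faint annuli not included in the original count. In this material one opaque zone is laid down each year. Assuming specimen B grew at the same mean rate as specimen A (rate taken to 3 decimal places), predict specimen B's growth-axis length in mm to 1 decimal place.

Specimen A: adjusted count: 33 − 3 + 2 = 32 opaque zones.
A: 5.5 mm over 32 years gives 5.5 / 32 ≈ 0.172 mm/yr.
B's length ≈ 0.172 × 43 = 7.4 mm.

7.4 mm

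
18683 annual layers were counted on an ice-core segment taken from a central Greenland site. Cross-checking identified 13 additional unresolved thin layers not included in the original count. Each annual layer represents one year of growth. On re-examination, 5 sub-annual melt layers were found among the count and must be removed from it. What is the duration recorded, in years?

18691 years

Correcting the raw count gives 18683 − 5 + 13 = 18691 true annual layers.
One annual layer per year makes the duration 18691 years.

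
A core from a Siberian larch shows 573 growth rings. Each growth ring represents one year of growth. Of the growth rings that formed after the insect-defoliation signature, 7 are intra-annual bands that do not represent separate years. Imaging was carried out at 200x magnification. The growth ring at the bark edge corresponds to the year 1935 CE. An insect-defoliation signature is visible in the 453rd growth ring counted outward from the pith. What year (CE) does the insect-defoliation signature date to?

Between growth ring 453 and the bark edge there are 573 − 453 = 120 growth rings.
Removing the 7 false growth rings leaves 120 − 7 = 113 true growth rings beyond the insect-defoliation signature.
The growth ring at the bark edge is 1935 CE, so the insect-defoliation signature dates to 1935 − 113 = 1822 CE.

1822 CE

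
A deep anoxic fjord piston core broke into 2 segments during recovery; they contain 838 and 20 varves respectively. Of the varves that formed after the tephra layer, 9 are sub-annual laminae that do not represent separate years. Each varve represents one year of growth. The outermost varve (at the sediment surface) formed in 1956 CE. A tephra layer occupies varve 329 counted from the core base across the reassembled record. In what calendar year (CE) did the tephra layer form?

1436 CE

Total varves = 838 + 20 = 858.
858 − 329 = 529 varves lie beyond the tephra layer toward the sediment surface.
529 − 9 false = 520 true varves after the tephra layer.
1956 − 520 = 1436 CE.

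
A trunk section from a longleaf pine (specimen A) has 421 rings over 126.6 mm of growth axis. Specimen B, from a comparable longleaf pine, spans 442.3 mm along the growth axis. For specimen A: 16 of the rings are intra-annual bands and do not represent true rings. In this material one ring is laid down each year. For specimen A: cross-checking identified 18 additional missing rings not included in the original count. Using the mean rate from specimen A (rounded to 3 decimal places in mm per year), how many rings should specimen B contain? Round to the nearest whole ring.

1479 rings

Specimen A: correcting the raw count gives 421 − 16 + 18 = 423 true rings.
A: Extension rate ≈ 126.6 / 423 = 0.299 mm/year.
Specimen B: 442.3 mm / 0.299 mm per year = 1479.26 years ≈ 1479 rings.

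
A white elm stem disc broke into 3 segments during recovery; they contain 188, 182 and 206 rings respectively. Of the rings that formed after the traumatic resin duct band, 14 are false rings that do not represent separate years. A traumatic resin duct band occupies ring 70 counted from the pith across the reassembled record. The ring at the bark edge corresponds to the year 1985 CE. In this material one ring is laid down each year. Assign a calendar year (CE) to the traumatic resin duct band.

1493 CE

Total rings = 188 + 182 + 206 = 576.
The traumatic resin duct band sits at ring 70 from the pith, so 576 − 70 = 506 rings formed after it.
Excluding 14 false rings: 506 − 14 = 492.
1985 − 492 = 1493 CE.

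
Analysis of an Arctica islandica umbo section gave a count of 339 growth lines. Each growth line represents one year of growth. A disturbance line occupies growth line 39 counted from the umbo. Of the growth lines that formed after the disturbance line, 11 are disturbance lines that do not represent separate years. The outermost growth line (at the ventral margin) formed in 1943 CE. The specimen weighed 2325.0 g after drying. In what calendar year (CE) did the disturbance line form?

1654 CE

339 − 39 = 300 growth lines lie beyond the disturbance line toward the ventral margin.
Removing the 11 false growth lines leaves 300 − 11 = 289 true growth lines beyond the disturbance line.
Counting back 289 years from 1943 CE places the disturbance line in 1943 − 289 = 1654 CE.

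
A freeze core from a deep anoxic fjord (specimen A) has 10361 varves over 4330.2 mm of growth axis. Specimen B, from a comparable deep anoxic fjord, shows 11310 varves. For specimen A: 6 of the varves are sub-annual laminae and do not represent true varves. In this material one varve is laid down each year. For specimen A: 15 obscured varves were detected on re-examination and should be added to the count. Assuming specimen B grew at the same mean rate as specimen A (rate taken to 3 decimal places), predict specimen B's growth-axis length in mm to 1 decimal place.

4727.6 mm

Specimen A: after corrections the count is 10361 − 6 + 15 = 10370 varves.
A: Mean rate = 4330.2 mm / 10370 years ≈ 0.418 mm per year.
Length of B = 0.418 × 11310 = 4727.6 mm.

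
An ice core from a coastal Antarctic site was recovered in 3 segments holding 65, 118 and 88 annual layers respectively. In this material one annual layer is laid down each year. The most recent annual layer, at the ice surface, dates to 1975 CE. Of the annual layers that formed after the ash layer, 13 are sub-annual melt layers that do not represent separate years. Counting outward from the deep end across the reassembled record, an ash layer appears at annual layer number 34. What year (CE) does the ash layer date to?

Total annual layers = 65 + 118 + 88 = 271.
The ash layer sits at annual layer 34 from the deep end, so 271 − 34 = 237 annual layers formed after it.
Excluding 13 false annual layers: 237 − 13 = 224.
The annual layer at the ice surface is 1975 CE, so the ash layer dates to 1975 − 224 = 1751 CE.

1751 CE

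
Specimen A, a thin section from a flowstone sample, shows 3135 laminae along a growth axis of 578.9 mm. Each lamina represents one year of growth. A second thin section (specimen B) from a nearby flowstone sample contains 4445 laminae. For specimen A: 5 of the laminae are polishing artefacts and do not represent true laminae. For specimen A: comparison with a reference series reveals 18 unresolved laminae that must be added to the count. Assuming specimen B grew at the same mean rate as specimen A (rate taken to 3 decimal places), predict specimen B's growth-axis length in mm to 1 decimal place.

817.9 mm

Specimen A: correcting the raw count gives 3135 − 5 + 18 = 3148 true laminae.
A: 578.9 mm over 3148 years gives 578.9 / 3148 ≈ 0.184 mm per year.
Length of B = 0.184 × 4445 = 817.9 mm.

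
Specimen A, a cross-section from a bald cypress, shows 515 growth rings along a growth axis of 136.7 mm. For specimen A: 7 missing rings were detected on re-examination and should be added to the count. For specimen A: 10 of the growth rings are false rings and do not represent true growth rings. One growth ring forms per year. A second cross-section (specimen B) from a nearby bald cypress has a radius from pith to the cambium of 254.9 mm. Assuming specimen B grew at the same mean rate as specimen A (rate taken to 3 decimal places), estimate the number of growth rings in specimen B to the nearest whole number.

Specimen A: true growth ring count = 515 − 10 + 7 = 512.
A: 136.7 mm over 512 years gives 136.7 / 512 ≈ 0.267 mm per year.
Specimen B: 254.9 mm / 0.267 mm per year = 954.68 years ≈ 955 growth rings.

955 growth rings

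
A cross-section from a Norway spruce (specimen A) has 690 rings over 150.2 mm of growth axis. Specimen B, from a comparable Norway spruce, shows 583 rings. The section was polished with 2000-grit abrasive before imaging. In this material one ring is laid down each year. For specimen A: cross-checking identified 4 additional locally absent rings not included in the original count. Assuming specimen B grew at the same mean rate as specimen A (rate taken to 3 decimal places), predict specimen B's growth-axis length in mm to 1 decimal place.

125.9 mm

Specimen A: adjusted count: 690 + 4 = 694 rings.
A: Mean rate = 150.2 mm / 694 years ≈ 0.216 mm/year.
Length of B = 0.216 × 583 = 125.9 mm.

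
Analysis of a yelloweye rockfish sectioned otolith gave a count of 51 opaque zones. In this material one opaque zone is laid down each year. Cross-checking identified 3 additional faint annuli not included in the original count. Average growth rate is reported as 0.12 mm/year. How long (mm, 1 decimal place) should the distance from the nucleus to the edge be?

True opaque zone count = 51 + 3 = 54.
54 years at 0.12 mm/year gives 0.12 × 54 = 6.5 mm.

6.5 mm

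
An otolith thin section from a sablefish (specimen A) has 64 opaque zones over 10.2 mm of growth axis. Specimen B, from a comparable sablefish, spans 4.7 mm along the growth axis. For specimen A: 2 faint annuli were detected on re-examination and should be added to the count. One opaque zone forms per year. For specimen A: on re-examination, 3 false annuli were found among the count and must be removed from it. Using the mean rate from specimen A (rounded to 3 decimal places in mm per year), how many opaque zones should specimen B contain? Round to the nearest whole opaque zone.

29 opaque zones

Specimen A: true opaque zone count = 64 − 3 + 2 = 63.
A: 10.2 mm over 63 years gives 10.2 / 63 ≈ 0.162 mm/yr.
Specimen B: 4.7 mm / 0.162 mm per year = 29.01 years ≈ 29 opaque zones.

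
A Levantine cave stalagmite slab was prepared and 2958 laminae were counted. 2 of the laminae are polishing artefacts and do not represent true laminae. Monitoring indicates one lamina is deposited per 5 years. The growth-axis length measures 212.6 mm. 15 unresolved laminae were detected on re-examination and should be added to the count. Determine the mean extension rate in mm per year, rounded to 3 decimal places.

True lamina count = 2958 − 2 + 15 = 2971.
Multiplying by 5 years per lamina: 2971 × 5 = 14855 years.
Extension rate ≈ 212.6 / 14855 = 0.014 mm per year.

0.014 mm per year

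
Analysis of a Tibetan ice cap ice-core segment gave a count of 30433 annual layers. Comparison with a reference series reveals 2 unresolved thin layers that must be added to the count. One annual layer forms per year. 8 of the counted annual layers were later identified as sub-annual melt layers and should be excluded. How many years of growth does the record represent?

30427 years

True annual layer count = 30433 − 8 + 2 = 30427.
With a one-to-one annual layer periodicity this is 30427 years.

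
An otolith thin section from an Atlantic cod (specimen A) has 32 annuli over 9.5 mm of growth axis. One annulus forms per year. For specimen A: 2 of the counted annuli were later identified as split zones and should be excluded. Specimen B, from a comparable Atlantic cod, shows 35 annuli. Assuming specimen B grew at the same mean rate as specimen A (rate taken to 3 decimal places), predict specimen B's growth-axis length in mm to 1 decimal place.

Specimen A: correcting the raw count gives 32 − 2 = 30 true annuli.
A: Extension rate ≈ 9.5 / 30 = 0.317 mm/yr.
For B, 0.317 mm/year × 35 years = 11.1 mm.

11.1 mm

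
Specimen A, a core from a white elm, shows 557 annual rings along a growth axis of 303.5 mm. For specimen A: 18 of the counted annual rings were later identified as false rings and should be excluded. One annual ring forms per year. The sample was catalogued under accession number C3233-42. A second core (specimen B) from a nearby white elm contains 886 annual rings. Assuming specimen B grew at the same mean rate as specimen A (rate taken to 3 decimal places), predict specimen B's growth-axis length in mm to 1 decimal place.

Specimen A: adjusted count: 557 − 18 = 539 annual rings.
A: Mean rate = 303.5 mm / 539 years ≈ 0.563 mm/year.
Length of B = 0.563 × 886 = 498.8 mm.

498.8 mm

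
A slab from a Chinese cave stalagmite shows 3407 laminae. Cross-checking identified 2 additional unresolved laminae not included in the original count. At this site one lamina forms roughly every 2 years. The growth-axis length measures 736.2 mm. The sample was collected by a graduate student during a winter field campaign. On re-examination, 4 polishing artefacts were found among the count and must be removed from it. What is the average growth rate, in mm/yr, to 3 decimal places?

True lamina count = 3407 − 4 + 2 = 3405.
Multiplying by 2 years per lamina: 3405 × 2 = 6810 years.
736.2 mm over 6810 years gives 736.2 / 6810 ≈ 0.108 mm/yr.

0.108 mm/yr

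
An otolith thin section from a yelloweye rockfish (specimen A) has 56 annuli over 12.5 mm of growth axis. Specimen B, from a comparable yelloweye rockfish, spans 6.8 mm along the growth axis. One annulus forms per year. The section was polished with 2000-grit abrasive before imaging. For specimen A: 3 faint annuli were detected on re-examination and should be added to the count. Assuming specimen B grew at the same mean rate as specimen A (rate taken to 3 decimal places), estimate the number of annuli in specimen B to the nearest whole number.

Specimen A: correcting the raw count gives 56 + 3 = 59 true annuli.
A: Mean rate = 12.5 mm / 59 years ≈ 0.212 mm/year.
For B, 6.8 / 0.212 = 32.08 years ≈ 32 annuli.

32 annuli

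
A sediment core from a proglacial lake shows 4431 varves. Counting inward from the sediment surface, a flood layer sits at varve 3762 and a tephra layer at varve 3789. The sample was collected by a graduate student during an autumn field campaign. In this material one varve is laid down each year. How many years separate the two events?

27 years

Separation: 3789 − 3762 = 27 varves.
At one varve per year, 27 years elapsed between them.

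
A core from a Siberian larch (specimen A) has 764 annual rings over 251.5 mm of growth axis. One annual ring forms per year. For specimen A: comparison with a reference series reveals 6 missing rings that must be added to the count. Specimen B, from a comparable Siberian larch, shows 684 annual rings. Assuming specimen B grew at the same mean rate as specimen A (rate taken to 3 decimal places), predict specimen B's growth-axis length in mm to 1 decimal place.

223.7 mm

Specimen A: correcting the raw count gives 764 + 6 = 770 true annual rings.
A: Extension rate ≈ 251.5 / 770 = 0.327 mm/year.
Length of B = 0.327 × 684 = 223.7 mm.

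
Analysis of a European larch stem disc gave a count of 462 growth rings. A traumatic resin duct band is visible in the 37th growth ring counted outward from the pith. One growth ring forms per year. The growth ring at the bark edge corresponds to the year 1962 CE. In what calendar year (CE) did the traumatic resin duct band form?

1537 CE

462 − 37 = 425 growth rings lie beyond the traumatic resin duct band toward the bark edge.
Counting back 425 years from 1962 CE places the traumatic resin duct band in 1962 − 425 = 1537 CE.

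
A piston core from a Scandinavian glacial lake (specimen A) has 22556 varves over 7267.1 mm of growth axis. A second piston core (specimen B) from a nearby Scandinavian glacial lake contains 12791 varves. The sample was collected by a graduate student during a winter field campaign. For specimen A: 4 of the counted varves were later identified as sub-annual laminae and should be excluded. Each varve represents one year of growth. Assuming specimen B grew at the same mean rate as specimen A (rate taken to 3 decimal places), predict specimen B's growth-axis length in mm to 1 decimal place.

Specimen A: correcting the raw count gives 22556 − 4 = 22552 true varves.
A: 7267.1 mm over 22552 years gives 7267.1 / 22552 ≈ 0.322 mm per year.
Length of B = 0.322 × 12791 = 4118.7 mm.

4118.7 mm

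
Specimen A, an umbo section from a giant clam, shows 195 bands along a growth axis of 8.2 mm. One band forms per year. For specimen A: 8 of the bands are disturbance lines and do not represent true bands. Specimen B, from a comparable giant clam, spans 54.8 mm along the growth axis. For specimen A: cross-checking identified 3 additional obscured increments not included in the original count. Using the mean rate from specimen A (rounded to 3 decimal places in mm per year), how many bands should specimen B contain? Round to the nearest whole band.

Specimen A: correcting the raw count gives 195 − 8 + 3 = 190 true bands.
A: Extension rate ≈ 8.2 / 190 = 0.043 mm/year.
B spans 54.8 / 0.043 = 1274.42 years ≈ 1274 bands.

1274 bands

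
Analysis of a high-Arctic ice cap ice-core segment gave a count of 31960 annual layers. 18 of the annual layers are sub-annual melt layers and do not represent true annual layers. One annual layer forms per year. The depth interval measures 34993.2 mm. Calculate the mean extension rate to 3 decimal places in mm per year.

1.096 mm per year

True annual layer count = 31960 − 18 = 31942.
Extension rate ≈ 34993.2 / 31942 = 1.096 mm per year.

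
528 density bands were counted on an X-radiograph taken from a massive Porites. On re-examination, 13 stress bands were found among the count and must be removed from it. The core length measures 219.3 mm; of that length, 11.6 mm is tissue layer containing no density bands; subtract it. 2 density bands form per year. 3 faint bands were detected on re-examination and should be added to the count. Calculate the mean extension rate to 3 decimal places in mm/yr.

0.802 mm/yr

Correcting the raw count gives 528 − 13 + 3 = 518 true density bands.
Dividing by 2 density bands per year: 518 / 2 = 259 years.
Removing the 11.6 mm offcut leaves 219.3 − 11.6 = 207.7 mm.
207.7 mm over 259 years gives 207.7 / 259 ≈ 0.802 mm/yr.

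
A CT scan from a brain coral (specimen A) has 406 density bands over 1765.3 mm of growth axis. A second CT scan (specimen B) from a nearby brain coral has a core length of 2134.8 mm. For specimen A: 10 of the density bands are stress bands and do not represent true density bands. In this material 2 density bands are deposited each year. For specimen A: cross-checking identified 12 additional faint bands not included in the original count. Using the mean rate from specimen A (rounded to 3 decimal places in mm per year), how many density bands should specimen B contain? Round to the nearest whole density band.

493 density bands

Specimen A: adjusted count: 406 − 10 + 12 = 408 density bands.
Specimen A: with 2 density bands per year, 408 / 2 = 204 years.
A: 1765.3 mm over 204 years gives 1765.3 / 204 ≈ 8.653 mm/year.
For B, 2134.8 / 8.653 = 246.71 years; at 2 density bands per year that is 246.71 × 2 ≈ 493 density bands.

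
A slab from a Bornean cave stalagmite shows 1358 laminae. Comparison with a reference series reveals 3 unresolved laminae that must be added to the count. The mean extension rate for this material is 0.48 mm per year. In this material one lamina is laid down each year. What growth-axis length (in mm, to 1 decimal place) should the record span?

653.3 mm

After corrections the count is 1358 + 3 = 1361 laminae.
Length ≈ 0.48 × 1361 = 653.3 mm.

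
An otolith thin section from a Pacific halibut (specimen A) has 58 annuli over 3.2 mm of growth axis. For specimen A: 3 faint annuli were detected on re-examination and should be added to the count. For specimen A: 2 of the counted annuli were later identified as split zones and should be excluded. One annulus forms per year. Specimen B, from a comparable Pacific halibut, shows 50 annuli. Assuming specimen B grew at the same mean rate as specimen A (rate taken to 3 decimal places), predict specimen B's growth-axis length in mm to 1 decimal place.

Specimen A: correcting the raw count gives 58 − 2 + 3 = 59 true annuli.
A: Extension rate ≈ 3.2 / 59 = 0.054 mm/year.
Length of B = 0.054 × 50 = 2.7 mm.

2.7 mm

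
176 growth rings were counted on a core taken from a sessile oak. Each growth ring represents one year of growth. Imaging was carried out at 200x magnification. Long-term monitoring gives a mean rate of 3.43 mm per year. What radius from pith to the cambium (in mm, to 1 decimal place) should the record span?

603.7 mm

The record spans 176 years at 3.43 mm per year.
Length ≈ 3.43 × 176 = 603.7 mm.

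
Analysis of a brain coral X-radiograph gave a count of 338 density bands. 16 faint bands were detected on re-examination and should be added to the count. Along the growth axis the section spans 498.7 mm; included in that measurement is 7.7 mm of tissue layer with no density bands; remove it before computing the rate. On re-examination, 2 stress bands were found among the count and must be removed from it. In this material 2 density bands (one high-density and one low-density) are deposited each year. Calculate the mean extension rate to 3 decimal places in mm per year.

2.790 mm per year

Correcting the raw count gives 338 − 2 + 16 = 352 true density bands.
352 density bands at 2 per year is 352 / 2 = 176 years.
Net length = 498.7 − 7.7 = 491.0 mm.
Extension rate ≈ 491.0 / 176 = 2.790 mm per year.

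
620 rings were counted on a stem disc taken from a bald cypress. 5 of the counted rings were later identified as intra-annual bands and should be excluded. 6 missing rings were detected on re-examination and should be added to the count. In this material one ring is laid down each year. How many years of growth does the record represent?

True ring count = 620 − 5 + 6 = 621.
At one ring per year, that is 621 years.

621 yr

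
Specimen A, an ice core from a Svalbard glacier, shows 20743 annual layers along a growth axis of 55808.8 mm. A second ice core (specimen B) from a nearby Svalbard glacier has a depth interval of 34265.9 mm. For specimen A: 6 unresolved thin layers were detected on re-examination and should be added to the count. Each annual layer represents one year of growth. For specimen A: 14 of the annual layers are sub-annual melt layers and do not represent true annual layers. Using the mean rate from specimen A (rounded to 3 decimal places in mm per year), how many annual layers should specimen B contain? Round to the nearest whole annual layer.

Specimen A: true annual layer count = 20743 − 14 + 6 = 20735.
A: Extension rate ≈ 55808.8 / 20735 = 2.692 mm per year.
B spans 34265.9 / 2.692 = 12728.79 years ≈ 12729 annual layers.

12729 annual layers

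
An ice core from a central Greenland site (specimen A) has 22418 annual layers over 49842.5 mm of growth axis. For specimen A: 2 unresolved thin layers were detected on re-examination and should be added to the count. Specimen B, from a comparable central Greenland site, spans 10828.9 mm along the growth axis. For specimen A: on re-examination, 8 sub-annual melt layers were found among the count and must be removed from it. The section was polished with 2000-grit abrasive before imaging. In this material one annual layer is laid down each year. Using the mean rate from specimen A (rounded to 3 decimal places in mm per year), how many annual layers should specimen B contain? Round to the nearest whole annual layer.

4869 annual layers

Specimen A: adjusted count: 22418 − 8 + 2 = 22412 annual layers.
A: Extension rate ≈ 49842.5 / 22412 = 2.224 mm/year.
Specimen B: 10828.9 mm / 2.224 mm per year = 4869.11 years ≈ 4869 annual layers.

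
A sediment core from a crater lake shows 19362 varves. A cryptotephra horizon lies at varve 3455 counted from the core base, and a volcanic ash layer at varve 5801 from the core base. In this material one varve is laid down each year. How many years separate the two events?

2346 years

5801 − 3455 = 2346 varves lie between the two events.
One varve per year makes the interval 2346 years.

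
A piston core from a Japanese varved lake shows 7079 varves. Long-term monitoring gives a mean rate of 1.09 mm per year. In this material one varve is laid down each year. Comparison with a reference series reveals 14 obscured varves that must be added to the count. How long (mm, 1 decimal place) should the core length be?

Correcting the raw count gives 7079 + 14 = 7093 true varves.
Predicted length = 1.09 mm/year × 7093 years = 7731.4 mm.

7731.4 mm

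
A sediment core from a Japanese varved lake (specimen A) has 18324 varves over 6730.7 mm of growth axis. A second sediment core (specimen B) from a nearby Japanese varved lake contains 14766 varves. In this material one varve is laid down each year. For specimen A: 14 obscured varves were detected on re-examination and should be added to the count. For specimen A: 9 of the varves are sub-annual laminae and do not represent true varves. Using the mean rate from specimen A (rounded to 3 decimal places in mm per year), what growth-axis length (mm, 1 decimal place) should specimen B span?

5419.1 mm

Specimen A: adjusted count: 18324 − 9 + 14 = 18329 varves.
A: 6730.7 mm over 18329 years gives 6730.7 / 18329 ≈ 0.367 mm/yr.
For B, 0.367 mm/year × 14766 years = 5419.1 mm.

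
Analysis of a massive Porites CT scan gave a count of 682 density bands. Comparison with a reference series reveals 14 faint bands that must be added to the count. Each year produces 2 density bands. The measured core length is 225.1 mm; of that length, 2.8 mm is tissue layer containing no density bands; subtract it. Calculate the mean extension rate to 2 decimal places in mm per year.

0.64 mm per year

True density band count = 682 + 14 = 696.
Dividing by 2 density bands per year: 696 / 2 = 348 years.
Net length = 225.1 − 2.8 = 222.3 mm.
Extension rate ≈ 222.3 / 348 = 0.64 mm per year.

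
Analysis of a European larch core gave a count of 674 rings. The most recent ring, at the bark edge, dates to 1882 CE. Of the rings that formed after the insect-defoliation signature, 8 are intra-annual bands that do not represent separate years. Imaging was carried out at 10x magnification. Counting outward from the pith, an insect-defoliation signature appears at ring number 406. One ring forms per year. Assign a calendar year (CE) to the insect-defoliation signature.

674 − 406 = 268 rings lie beyond the insect-defoliation signature toward the bark edge.
268 − 8 false = 260 true rings after the insect-defoliation signature.
Counting back 260 years from 1882 CE places the insect-defoliation signature in 1882 − 260 = 1622 CE.

1622 CE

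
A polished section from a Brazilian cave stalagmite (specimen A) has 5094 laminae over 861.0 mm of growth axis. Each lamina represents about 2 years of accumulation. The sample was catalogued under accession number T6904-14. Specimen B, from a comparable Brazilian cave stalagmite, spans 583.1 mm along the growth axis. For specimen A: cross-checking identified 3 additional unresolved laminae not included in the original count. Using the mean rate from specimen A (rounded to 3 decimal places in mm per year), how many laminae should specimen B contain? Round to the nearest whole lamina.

Specimen A: true lamina count = 5094 + 3 = 5097.
Specimen A: multiplying by 2 years per lamina: 5097 × 2 = 10194 years.
A: Extension rate ≈ 861.0 / 10194 = 0.084 mm per year.
Specimen B: 583.1 mm / 0.084 mm per year = 6941.67 years; at 2 years per lamina that is 6941.67 / 2 ≈ 3471 laminae.

3471 laminae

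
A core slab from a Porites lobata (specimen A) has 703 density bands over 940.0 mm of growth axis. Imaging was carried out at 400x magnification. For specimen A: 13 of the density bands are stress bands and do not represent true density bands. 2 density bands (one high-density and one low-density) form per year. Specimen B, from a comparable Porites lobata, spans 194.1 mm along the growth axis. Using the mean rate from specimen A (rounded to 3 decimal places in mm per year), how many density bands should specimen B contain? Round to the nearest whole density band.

142 density bands

Specimen A: after corrections the count is 703 − 13 = 690 density bands.
Specimen A: dividing by 2 density bands per year: 690 / 2 = 345 years.
A: Extension rate ≈ 940.0 / 345 = 2.725 mm/year.
For B, 194.1 / 2.725 = 71.23 years; at 2 density bands per year that is 71.23 × 2 ≈ 142 density bands.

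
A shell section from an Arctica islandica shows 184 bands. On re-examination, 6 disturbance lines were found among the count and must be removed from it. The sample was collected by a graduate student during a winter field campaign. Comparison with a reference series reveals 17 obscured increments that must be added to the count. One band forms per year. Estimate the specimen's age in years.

True band count = 184 − 6 + 17 = 195.
With a one-to-one band periodicity this is 195 years.

195 yr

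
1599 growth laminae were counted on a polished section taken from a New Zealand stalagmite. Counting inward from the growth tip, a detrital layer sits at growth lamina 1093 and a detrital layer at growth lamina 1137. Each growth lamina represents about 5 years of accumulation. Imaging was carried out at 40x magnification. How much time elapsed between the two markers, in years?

220 years

1137 − 1093 = 44 growth laminae lie between the two events.
At 5 years per growth lamina, 44 × 5 = 220 years.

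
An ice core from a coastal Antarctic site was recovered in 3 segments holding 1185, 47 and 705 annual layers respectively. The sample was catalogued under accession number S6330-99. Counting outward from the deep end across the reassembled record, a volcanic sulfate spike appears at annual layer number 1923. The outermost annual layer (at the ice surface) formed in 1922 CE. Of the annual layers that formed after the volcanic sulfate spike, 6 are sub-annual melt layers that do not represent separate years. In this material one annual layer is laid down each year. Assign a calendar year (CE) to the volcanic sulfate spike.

1914 CE

Total annual layers = 1185 + 47 + 705 = 1937.
The volcanic sulfate spike sits at annual layer 1923 from the deep end, so 1937 − 1923 = 14 annual layers formed after it.
Excluding 6 false annual layers: 14 − 6 = 8.
The annual layer at the ice surface is 1922 CE, so the volcanic sulfate spike dates to 1922 − 8 = 1914 CE.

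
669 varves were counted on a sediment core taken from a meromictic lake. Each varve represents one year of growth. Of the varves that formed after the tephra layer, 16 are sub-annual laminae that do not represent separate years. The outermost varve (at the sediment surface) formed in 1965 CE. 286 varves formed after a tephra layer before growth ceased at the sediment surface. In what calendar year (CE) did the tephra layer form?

1695 CE

286 varves formed after the tephra layer.
Removing the 16 false varves leaves 286 − 16 = 270 true varves beyond the tephra layer.
Counting back 270 years from 1965 CE places the tephra layer in 1965 − 270 = 1695 CE.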